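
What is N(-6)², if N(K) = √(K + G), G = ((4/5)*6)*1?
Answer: -6/5 ≈ -1.2000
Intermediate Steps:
G = 24/5 (G = ((4*(⅕))*6)*1 = ((⅘)*6)*1 = (24/5)*1 = 24/5 ≈ 4.8000)
N(K) = √(24/5 + K) (N(K) = √(K + 24/5) = √(24/5 + K))
N(-6)² = (√(120 + 25*(-6))/5)² = (√(120 - 150)/5)² = (√(-30)/5)² = ((I*√30)/5)² = (I*√30/5)² = -6/5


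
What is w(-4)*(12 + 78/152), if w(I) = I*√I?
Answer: -1902*I/19 ≈ -100.11*I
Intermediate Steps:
w(I) = I^(3/2)
w(-4)*(12 + 78/152) = (-4)^(3/2)*(12 + 78/152) = (-8*I)*(12 + 78*(1/152)) = (-8*I)*(12 + 39/76) = -8*I*(951/76) = -1902*I/19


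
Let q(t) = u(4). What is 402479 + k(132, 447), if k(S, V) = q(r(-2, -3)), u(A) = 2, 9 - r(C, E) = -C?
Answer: 402481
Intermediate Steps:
r(C, E) = 9 + C (r(C, E) = 9 - (-1)*C = 9 + C)
q(t) = 2
k(S, V) = 2
402479 + k(132, 447) = 402479 + 2 = 402481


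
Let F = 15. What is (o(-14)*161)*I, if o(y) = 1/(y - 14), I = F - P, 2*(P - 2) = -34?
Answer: -345/2 ≈ -172.50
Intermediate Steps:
P = -15 (P = 2 + (½)*(-34) = 2 - 17 = -15)
I = 30 (I = 15 - 1*(-15) = 15 + 15 = 30)
o(y) = 1/(-14 + y)
(o(-14)*161)*I = (161/(-14 - 14))*30 = (161/(-28))*30 = -1/28*161*30 = -23/4*30 = -345/2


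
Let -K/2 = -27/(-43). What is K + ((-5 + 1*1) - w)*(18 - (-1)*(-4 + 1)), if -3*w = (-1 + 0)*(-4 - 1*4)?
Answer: -914/43 ≈ -21.256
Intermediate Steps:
K = -54/43 (K = -(-54)/(-43) = -(-54)*(-1)/43 = -2*27/43 = -54/43 ≈ -1.2558)
w = -8/3 (w = -(-1 + 0)*(-4 - 1*4)/3 = -(-1)*(-4 - 4)/3 = -(-1)*(-8)/3 = -⅓*8 = -8/3 ≈ -2.6667)
K + ((-5 + 1*1) - w)*(18 - (-1)*(-4 + 1)) = -54/43 + ((-5 + 1*1) - 1*(-8/3))*(18 - (-1)*(-4 + 1)) = -54/43 + ((-5 + 1) + 8/3)*(18 - (-1)*(-3)) = -54/43 + (-4 + 8/3)*(18 - 1*3) = -54/43 - 4*(18 - 3)/3 = -54/43 - 4/3*15 = -54/43 - 20 = -914/43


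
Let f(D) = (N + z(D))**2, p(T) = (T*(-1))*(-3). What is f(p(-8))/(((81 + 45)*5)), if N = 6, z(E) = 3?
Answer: 9/70 ≈ 0.12857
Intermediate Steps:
p(T) = 3*T (p(T) = -T*(-3) = 3*T)
f(D) = 81 (f(D) = (6 + 3)**2 = 9**2 = 81)
f(p(-8))/(((81 + 45)*5)) = 81/(((81 + 45)*5)) = 81/((126*5)) = 81/630 = 81*(1/630) = 9/70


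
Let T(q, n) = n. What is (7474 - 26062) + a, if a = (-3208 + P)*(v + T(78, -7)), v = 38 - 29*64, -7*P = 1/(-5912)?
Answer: 241517518783/41384 ≈ 5.8360e+6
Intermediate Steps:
P = 1/41384 (P = -1/7/(-5912) = -1/7*(-1/5912) = 1/41384 ≈ 2.4164e-5)
v = -1818 (v = 38 - 1856 = -1818)
a = 242286764575/41384 (a = (-3208 + 1/41384)*(-1818 - 7) = -132759871/41384*(-1825) = 242286764575/41384 ≈ 5.8546e+6)
(7474 - 26062) + a = (7474 - 26062) + 242286764575/41384 = -18588 + 242286764575/41384 = 241517518783/41384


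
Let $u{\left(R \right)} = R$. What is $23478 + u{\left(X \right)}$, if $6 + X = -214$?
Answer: $23258$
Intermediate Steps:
$X = -220$ ($X = -6 - 214 = -220$)
$23478 + u{\left(X \right)} = 23478 - 220 = 23258$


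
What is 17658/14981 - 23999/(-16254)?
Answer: 646542151/243501174 ≈ 2.6552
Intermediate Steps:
17658/14981 - 23999/(-16254) = 17658*(1/14981) - 23999*(-1/16254) = 17658/14981 + 23999/16254 = 646542151/243501174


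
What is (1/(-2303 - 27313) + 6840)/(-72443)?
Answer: -202573439/2145471888 ≈ -0.094419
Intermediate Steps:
(1/(-2303 - 27313) + 6840)/(-72443) = (1/(-29616) + 6840)*(-1/72443) = (-1/29616 + 6840)*(-1/72443) = (202573439/29616)*(-1/72443) = -202573439/2145471888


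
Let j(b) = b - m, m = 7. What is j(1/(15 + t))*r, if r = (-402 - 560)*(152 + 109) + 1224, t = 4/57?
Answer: 1488154248/859 ≈ 1.7324e+6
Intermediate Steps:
t = 4/57 (t = 4*(1/57) = 4/57 ≈ 0.070175)
j(b) = -7 + b (j(b) = b - 1*7 = b - 7 = -7 + b)
r = -249858 (r = -962*261 + 1224 = -251082 + 1224 = -249858)
j(1/(15 + t))*r = (-7 + 1/(15 + 4/57))*(-249858) = (-7 + 1/(859/57))*(-249858) = (-7 + 57/859)*(-249858) = -5956/859*(-249858) = 1488154248/859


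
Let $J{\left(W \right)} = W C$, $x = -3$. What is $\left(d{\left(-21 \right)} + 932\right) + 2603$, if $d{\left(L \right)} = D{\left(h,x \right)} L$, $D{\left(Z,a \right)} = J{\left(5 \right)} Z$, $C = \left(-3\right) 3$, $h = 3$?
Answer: $6370$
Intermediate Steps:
$C = -9$
$J{\left(W \right)} = - 9 W$ ($J{\left(W \right)} = W \left(-9\right) = - 9 W$)
$D{\left(Z,a \right)} = - 45 Z$ ($D{\left(Z,a \right)} = \left(-9\right) 5 Z = - 45 Z$)
$d{\left(L \right)} = - 135 L$ ($d{\left(L \right)} = \left(-45\right) 3 L = - 135 L$)
$\left(d{\left(-21 \right)} + 932\right) + 2603 = \left(\left(-135\right) \left(-21\right) + 932\right) + 2603 = \left(2835 + 932\right) + 2603 = 3767 + 2603 = 6370$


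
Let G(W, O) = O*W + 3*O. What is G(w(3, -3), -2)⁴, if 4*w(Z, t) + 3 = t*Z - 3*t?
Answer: 6561/16 ≈ 410.06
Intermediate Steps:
w(Z, t) = -¾ - 3*t/4 + Z*t/4 (w(Z, t) = -¾ + (t*Z - 3*t)/4 = -¾ + (Z*t - 3*t)/4 = -¾ + (-3*t + Z*t)/4 = -¾ + (-3*t/4 + Z*t/4) = -¾ - 3*t/4 + Z*t/4)
G(W, O) = 3*O + O*W
G(w(3, -3), -2)⁴ = (-2*(3 + (-¾ - ¾*(-3) + (¼)*3*(-3))))⁴ = (-2*(3 + (-¾ + 9/4 - 9/4)))⁴ = (-2*(3 - ¾))⁴ = (-2*9/4)⁴ = (-9/2)⁴ = 6561/16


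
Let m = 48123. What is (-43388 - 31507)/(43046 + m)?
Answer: -74895/91169 ≈ -0.82150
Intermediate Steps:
(-43388 - 31507)/(43046 + m) = (-43388 - 31507)/(43046 + 48123) = -74895/91169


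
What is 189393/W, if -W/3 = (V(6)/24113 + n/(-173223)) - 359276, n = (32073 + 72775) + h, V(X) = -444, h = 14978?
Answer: 29299280874341/166741367038586 ≈ 0.17572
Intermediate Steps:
n = 119826 (n = (32073 + 72775) + 14978 = 104848 + 14978 = 119826)
W = 500224101115758/464102911 (W = -3*((-444/24113 + 119826/(-173223)) - 359276) = -3*((-444*1/24113 + 119826*(-1/173223)) - 359276) = -3*((-444/24113 - 13314/19247) - 359276) = -3*(-329586150/464102911 - 359276) = -3*(-166741367038586/464102911) = 500224101115758/464102911 ≈ 1.0778e+6)
189393/W = 189393/(500224101115758/464102911) = 189393*(464102911/500224101115758) = 29299280874341/166741367038586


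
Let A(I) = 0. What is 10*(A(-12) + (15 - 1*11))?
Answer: 40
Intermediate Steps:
10*(A(-12) + (15 - 1*11)) = 10*(0 + (15 - 1*11)) = 10*(0 + (15 - 11)) = 10*(0 + 4) = 10*4 = 40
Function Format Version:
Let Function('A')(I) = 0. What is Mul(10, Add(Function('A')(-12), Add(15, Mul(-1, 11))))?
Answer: 40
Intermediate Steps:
Mul(10, Add(Function('A')(-12), Add(15, Mul(-1, 11)))) = Mul(10, Add(0, Add(15, Mul(-1, 11)))) = Mul(10, Add(0, Add(15, -11))) = Mul(10, Add(0, 4)) = Mul(10, 4) = 40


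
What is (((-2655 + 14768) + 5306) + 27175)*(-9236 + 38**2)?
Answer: -347476448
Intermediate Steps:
(((-2655 + 14768) + 5306) + 27175)*(-9236 + 38**2) = ((12113 + 5306) + 27175)*(-9236 + 1444) = (17419 + 27175)*(-7792) = 44594*(-7792) = -347476448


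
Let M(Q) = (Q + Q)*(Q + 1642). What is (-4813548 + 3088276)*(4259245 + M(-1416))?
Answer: -6244126850936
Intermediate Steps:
M(Q) = 2*Q*(1642 + Q) (M(Q) = (2*Q)*(1642 + Q) = 2*Q*(1642 + Q))
(-4813548 + 3088276)*(4259245 + M(-1416)) = (-4813548 + 3088276)*(4259245 + 2*(-1416)*(1642 - 1416)) = -1725272*(4259245 + 2*(-1416)*226) = -1725272*(4259245 - 640032) = -1725272*3619213 = -6244126850936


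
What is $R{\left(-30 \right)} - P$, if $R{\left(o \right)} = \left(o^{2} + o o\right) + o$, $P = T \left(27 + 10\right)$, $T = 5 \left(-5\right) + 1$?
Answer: $2658$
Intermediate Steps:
$T = -24$ ($T = -25 + 1 = -24$)
$P = -888$ ($P = - 24 \left(27 + 10\right) = \left(-24\right) 37 = -888$)
$R{\left(o \right)} = o + 2 o^{2}$ ($R{\left(o \right)} = \left(o^{2} + o^{2}\right) + o = 2 o^{2} + o = o + 2 o^{2}$)
$R{\left(-30 \right)} - P = - 30 \left(1 + 2 \left(-30\right)\right) - -888 = - 30 \left(1 - 60\right) + 888 = \left(-30\right) \left(-59\right) + 888 = 1770 + 888 = 2658$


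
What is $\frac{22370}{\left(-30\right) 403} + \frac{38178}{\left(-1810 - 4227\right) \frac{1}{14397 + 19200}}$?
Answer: $- \frac{1550757020363}{7298733} \approx -2.1247 \cdot 10^{5}$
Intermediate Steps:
$\frac{22370}{\left(-30\right) 403} + \frac{38178}{\left(-1810 - 4227\right) \frac{1}{14397 + 19200}} = \frac{22370}{-12090} + \frac{38178}{\left(-1810 - 4227\right) \frac{1}{33597}} = 22370 \left(- \frac{1}{12090}\right) + \frac{38178}{\left(-1810 - 4227\right) \frac{1}{33597}} = - \frac{2237}{1209} + \frac{38178}{\left(-6037\right) \frac{1}{33597}} = - \frac{2237}{1209} + \frac{38178}{- \frac{6037}{33597}} = - \frac{2237}{1209} + 38178 \left(- \frac{33597}{6037}\right) = - \frac{2237}{1209} - \frac{1282666266}{6037} = - \frac{1550757020363}{7298733}$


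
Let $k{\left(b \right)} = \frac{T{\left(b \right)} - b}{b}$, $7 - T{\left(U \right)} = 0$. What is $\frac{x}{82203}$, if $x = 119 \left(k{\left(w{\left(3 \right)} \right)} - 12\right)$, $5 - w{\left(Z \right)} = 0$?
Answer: $- \frac{6902}{411015} \approx -0.016793$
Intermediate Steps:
$T{\left(U \right)} = 7$ ($T{\left(U \right)} = 7 - 0 = 7 + 0 = 7$)
$w{\left(Z \right)} = 5$ ($w{\left(Z \right)} = 5 - 0 = 5 + 0 = 5$)
$k{\left(b \right)} = \frac{7 - b}{b}$
$x = - \frac{6902}{5}$ ($x = 119 \left(\frac{7 - 5}{5} - 12\right) = 119 \left(\frac{1}{5} \cdot 2 - 12\right) = 119 \left(\frac{2}{5} - 12\right) = 119 \left(- \frac{58}{5}\right) = - \frac{6902}{5} \approx -1380.4$)
$\frac{x}{82203} = - \frac{6902}{5 \cdot 82203} = \left(- \frac{6902}{5}\right) \frac{1}{82203} = - \frac{6902}{411015}$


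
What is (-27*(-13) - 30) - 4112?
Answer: -3791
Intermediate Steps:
(-27*(-13) - 30) - 4112 = (351 - 30) - 4112 = 321 - 4112 = -3791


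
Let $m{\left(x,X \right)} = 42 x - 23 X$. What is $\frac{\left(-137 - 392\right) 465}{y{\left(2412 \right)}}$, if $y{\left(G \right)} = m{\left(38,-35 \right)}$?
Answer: $- \frac{245985}{2401} \approx -102.45$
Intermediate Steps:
$m{\left(x,X \right)} = - 23 X + 42 x$
$y{\left(G \right)} = 2401$ ($y{\left(G \right)} = \left(-23\right) \left(-35\right) + 42 \cdot 38 = 805 + 1596 = 2401$)
$\frac{\left(-137 - 392\right) 465}{y{\left(2412 \right)}} = \frac{\left(-137 - 392\right) 465}{2401} = \left(-529\right) 465 \cdot \frac{1}{2401} = \left(-245985\right) \frac{1}{2401} = - \frac{245985}{2401}$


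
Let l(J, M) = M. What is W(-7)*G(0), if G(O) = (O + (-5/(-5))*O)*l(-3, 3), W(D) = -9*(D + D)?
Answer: 0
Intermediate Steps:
W(D) = -18*D
G(O) = 6*O (G(O) = (O + (-5/(-5))*O)*3 = (O + (-5*(-⅕))*O)*3 = (O + 1*O)*3 = (O + O)*3 = (2*O)*3 = 6*O)
W(-7)*G(0) = (-18*(-7))*(6*0) = 126*0 = 0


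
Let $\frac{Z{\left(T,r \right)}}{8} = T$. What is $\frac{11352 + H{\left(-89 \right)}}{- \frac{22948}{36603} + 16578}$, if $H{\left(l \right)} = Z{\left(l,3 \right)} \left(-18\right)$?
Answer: $\frac{442310652}{303390793} \approx 1.4579$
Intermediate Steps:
$Z{\left(T,r \right)} = 8 T$
$H{\left(l \right)} = - 144 l$ ($H{\left(l \right)} = 8 l \left(-18\right) = - 144 l$)
$\frac{11352 + H{\left(-89 \right)}}{- \frac{22948}{36603} + 16578} = \frac{11352 - -12816}{- \frac{22948}{36603} + 16578} = \frac{11352 + 12816}{\left(-22948\right) \frac{1}{36603} + 16578} = \frac{24168}{- \frac{22948}{36603} + 16578} = \frac{24168}{\frac{606781586}{36603}} = 24168 \cdot \frac{36603}{606781586} = \frac{442310652}{303390793}$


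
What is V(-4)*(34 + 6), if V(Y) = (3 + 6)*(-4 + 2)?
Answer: -720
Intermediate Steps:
V(Y) = -18 (V(Y) = 9*(-2) = -18)
V(-4)*(34 + 6) = -18*(34 + 6) = -18*40 = -720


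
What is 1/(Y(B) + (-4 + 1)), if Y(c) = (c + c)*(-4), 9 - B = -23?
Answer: -1/259 ≈ -0.0038610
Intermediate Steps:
B = 32 (B = 9 - 1*(-23) = 9 + 23 = 32)
Y(c) = -8*c (Y(c) = (2*c)*(-4) = -8*c)
1/(Y(B) + (-4 + 1)) = 1/(-8*32 + (-4 + 1)) = 1/(-256 - 3) = 1/(-259) = -1/259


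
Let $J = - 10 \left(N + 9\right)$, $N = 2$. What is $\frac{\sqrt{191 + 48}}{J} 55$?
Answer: $- \frac{\sqrt{239}}{2} \approx -7.7298$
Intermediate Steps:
$J = -110$ ($J = - 10 \left(2 + 9\right) = \left(-10\right) 11 = -110$)
$\frac{\sqrt{191 + 48}}{J} 55 = \frac{\sqrt{191 + 48}}{-110} \cdot 55 = \sqrt{239} \left(- \frac{1}{110}\right) 55 = - \frac{\sqrt{239}}{110} \cdot 55 = - \frac{\sqrt{239}}{2}$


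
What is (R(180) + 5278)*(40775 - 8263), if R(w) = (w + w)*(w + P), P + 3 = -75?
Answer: 1365438976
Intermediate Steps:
P = -78 (P = -3 - 75 = -78)
R(w) = 2*w*(-78 + w) (R(w) = (w + w)*(w - 78) = (2*w)*(-78 + w) = 2*w*(-78 + w))
(R(180) + 5278)*(40775 - 8263) = (2*180*(-78 + 180) + 5278)*(40775 - 8263) = (2*180*102 + 5278)*32512 = (36720 + 5278)*32512 = 41998*32512 = 1365438976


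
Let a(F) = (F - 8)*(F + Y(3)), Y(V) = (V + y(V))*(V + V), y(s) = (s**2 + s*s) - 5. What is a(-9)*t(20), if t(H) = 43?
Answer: -63597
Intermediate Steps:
y(s) = -5 + 2*s**2 (y(s) = (s**2 + s**2) - 5 = 2*s**2 - 5 = -5 + 2*s**2)
Y(V) = 2*V*(-5 + V + 2*V**2) (Y(V) = (V + (-5 + 2*V**2))*(V + V) = (-5 + V + 2*V**2)*(2*V) = 2*V*(-5 + V + 2*V**2))
a(F) = (-8 + F)*(96 + F) (a(F) = (F - 8)*(F + 2*3*(-5 + 3 + 2*3**2)) = (-8 + F)*(F + 2*3*(-5 + 3 + 2*9)) = (-8 + F)*(F + 2*3*(-5 + 3 + 18)) = (-8 + F)*(F + 2*3*16) = (-8 + F)*(F + 96) = (-8 + F)*(96 + F))
a(-9)*t(20) = (-768 + (-9)**2 + 88*(-9))*43 = (-768 + 81 - 792)*43 = -1479*43 = -63597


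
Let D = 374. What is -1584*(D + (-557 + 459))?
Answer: -437184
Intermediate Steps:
-1584*(D + (-557 + 459)) = -1584*(374 + (-557 + 459)) = -1584*(374 - 98) = -1584*276 = -437184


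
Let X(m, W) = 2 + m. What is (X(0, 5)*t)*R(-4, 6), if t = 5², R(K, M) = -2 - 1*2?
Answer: -200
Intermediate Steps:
R(K, M) = -4 (R(K, M) = -2 - 2 = -4)
t = 25
(X(0, 5)*t)*R(-4, 6) = ((2 + 0)*25)*(-4) = (2*25)*(-4) = 50*(-4) = -200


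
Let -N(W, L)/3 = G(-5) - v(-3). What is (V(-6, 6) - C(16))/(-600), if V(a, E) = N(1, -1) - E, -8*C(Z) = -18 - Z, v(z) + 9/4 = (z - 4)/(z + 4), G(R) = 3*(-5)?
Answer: -7/600 ≈ -0.011667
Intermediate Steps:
G(R) = -15
v(z) = -9/4 + (-4 + z)/(4 + z) (v(z) = -9/4 + (z - 4)/(z + 4) = -9/4 + (-4 + z)/(4 + z))
C(Z) = 9/4 + Z/8 (C(Z) = -(-18 - Z)/8 = 9/4 + Z/8)
N(W, L) = 69/4 (N(W, L) = -3*(-15 - (-52 - 5*(-3))/(4*(4 - 3))) = -3*(-15 - (-52 + 15)/(4*1)) = -3*(-15 - (-37)/4) = -3*(-15 - 1*(-37/4)) = -3*(-15 + 37/4) = -3*(-23/4) = 69/4)
V(a, E) = 69/4 - E
(V(-6, 6) - C(16))/(-600) = ((69/4 - 1*6) - (9/4 + (⅛)*16))/(-600) = ((69/4 - 6) - (9/4 + 2))*(-1/600) = (45/4 - 1*17/4)*(-1/600) = (45/4 - 17/4)*(-1/600) = 7*(-1/600) = -7/600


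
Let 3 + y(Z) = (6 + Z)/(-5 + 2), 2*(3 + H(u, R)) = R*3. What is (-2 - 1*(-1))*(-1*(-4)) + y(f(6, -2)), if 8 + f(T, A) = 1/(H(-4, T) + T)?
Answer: -229/36 ≈ -6.3611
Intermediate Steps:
H(u, R) = -3 + 3*R/2 (H(u, R) = -3 + (R*3)/2 = -3 + (3*R)/2 = -3 + 3*R/2)
f(T, A) = -8 + 1/(-3 + 5*T/2) (f(T, A) = -8 + 1/((-3 + 3*T/2) + T) = -8 + 1/(-3 + 5*T/2))
y(Z) = -5 - Z/3 (y(Z) = -3 + (6 + Z)/(-5 + 2) = -3 + (6 + Z)/(-3) = -3 + (6 + Z)*(-⅓) = -3 + (-2 - Z/3) = -5 - Z/3)
(-2 - 1*(-1))*(-1*(-4)) + y(f(6, -2)) = (-2 - 1*(-1))*(-1*(-4)) + (-5 - 10*(5 - 4*6)/(3*(-6 + 5*6))) = (-2 + 1)*4 + (-5 - 10*(5 - 24)/(3*(-6 + 30))) = -1*4 + (-5 - 10*(-19)/(3*24)) = -4 + (-5 - 10*(-19)/(3*24)) = -4 + (-5 - ⅓*(-95/12)) = -4 + (-5 + 95/36) = -4 - 85/36 = -229/36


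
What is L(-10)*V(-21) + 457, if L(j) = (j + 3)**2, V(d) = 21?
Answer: 1486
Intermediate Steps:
L(j) = (3 + j)**2
L(-10)*V(-21) + 457 = (3 - 10)**2*21 + 457 = (-7)**2*21 + 457 = 49*21 + 457 = 1029 + 457 = 1486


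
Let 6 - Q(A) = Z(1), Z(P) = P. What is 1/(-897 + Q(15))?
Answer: -1/892 ≈ -0.0011211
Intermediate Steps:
Q(A) = 5 (Q(A) = 6 - 1*1 = 6 - 1 = 5)
1/(-897 + Q(15)) = 1/(-897 + 5) = 1/(-892) = -1/892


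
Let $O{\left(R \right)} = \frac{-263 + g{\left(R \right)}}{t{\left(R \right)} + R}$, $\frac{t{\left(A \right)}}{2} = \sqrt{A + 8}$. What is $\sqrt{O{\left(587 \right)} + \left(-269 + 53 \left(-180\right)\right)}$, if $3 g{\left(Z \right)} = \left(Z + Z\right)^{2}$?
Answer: $\frac{\sqrt{-47688486 - 176562 \sqrt{595}}}{3 \sqrt{587 + 2 \sqrt{595}}} \approx 95.325 i$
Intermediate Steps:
$g{\left(Z \right)} = \frac{4 Z^{2}}{3}$ ($g{\left(Z \right)} = \frac{\left(Z + Z\right)^{2}}{3} = \frac{\left(2 Z\right)^{2}}{3} = \frac{4 Z^{2}}{3}$)
$t{\left(A \right)} = 2 \sqrt{8 + A}$ ($t{\left(A \right)} = 2 \sqrt{A + 8} = 2 \sqrt{8 + A}$)
$O{\left(R \right)} = \frac{-263 + \frac{4 R^{2}}{3}}{R + 2 \sqrt{8 + R}}$ ($O{\left(R \right)} = \frac{-263 + \frac{4 R^{2}}{3}}{2 \sqrt{8 + R} + R} = \frac{-263 + \frac{4 R^{2}}{3}}{R + 2 \sqrt{8 + R}}$)
$\sqrt{O{\left(587 \right)} + \left(-269 + 53 \left(-180\right)\right)} = \sqrt{\frac{-789 + 4 \cdot 587^{2}}{3 \left(587 + 2 \sqrt{8 + 587}\right)} + \left(-269 + 53 \left(-180\right)\right)} = \sqrt{\frac{-789 + 4 \cdot 344569}{3 \left(587 + 2 \sqrt{595}\right)} - 9809} = \sqrt{\frac{-789 + 1378276}{3 \left(587 + 2 \sqrt{595}\right)} - 9809} = \sqrt{\frac{1}{3} \frac{1}{587 + 2 \sqrt{595}} \cdot 1377487 - 9809} = \sqrt{\frac{1377487}{3 \left(587 + 2 \sqrt{595}\right)} - 9809} = \sqrt{-9809 + \frac{1377487}{3 \left(587 + 2 \sqrt{595}\right)}}$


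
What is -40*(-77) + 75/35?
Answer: 21575/7 ≈ 3082.1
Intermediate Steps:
-40*(-77) + 75/35 = 3080 + 75*(1/35) = 3080 + 15/7 = 21575/7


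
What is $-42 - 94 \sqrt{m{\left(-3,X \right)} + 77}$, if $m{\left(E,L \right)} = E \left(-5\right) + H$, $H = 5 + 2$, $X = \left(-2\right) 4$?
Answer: $-42 - 282 \sqrt{11} \approx -977.29$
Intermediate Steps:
$X = -8$
$H = 7$
$m{\left(E,L \right)} = 7 - 5 E$ ($m{\left(E,L \right)} = E \left(-5\right) + 7 = - 5 E + 7 = 7 - 5 E$)
$-42 - 94 \sqrt{m{\left(-3,X \right)} + 77} = -42 - 94 \sqrt{\left(7 - -15\right) + 77} = -42 - 94 \sqrt{\left(7 + 15\right) + 77} = -42 - 94 \sqrt{22 + 77} = -42 - 94 \sqrt{99} = -42 - 94 \cdot 3 \sqrt{11} = -42 - 282 \sqrt{11}$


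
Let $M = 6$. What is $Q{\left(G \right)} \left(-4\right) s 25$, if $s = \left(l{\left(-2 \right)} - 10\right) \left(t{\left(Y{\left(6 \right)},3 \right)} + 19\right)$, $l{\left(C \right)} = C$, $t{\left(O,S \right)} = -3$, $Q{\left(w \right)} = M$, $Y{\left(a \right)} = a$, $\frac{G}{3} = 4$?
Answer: $115200$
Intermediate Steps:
$G = 12$ ($G = 3 \cdot 4 = 12$)
$Q{\left(w \right)} = 6$
$s = -192$ ($s = \left(-2 - 10\right) \left(-3 + 19\right) = \left(-12\right) 16 = -192$)
$Q{\left(G \right)} \left(-4\right) s 25 = 6 \left(-4\right) \left(-192\right) 25 = \left(-24\right) \left(-192\right) 25 = 4608 \cdot 25 = 115200$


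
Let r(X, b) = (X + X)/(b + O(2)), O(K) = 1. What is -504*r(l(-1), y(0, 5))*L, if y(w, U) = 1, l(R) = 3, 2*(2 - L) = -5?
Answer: -6804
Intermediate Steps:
L = 9/2 (L = 2 - ½*(-5) = 2 + 5/2 = 9/2 ≈ 4.5000)
r(X, b) = 2*X/(1 + b) (r(X, b) = (X + X)/(b + 1) = (2*X)/(1 + b) = 2*X/(1 + b))
-504*r(l(-1), y(0, 5))*L = -504*2*3/(1 + 1)*9/2 = -504*2*3/2*9/2 = -504*2*3*(½)*9/2 = -1512*9/2 = -504*27/2 = -6804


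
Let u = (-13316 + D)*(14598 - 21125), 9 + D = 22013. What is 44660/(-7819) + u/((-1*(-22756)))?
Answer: -15871607168/6354613 ≈ -2497.7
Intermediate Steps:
D = 22004 (D = -9 + 22013 = 22004)
u = -56706576 (u = (-13316 + 22004)*(14598 - 21125) = 8688*(-6527) = -56706576)
44660/(-7819) + u/((-1*(-22756))) = 44660/(-7819) - 56706576/((-1*(-22756))) = 44660*(-1/7819) - 56706576/22756 = -6380/1117 - 56706576*1/22756 = -6380/1117 - 14176644/5689 = -15871607168/6354613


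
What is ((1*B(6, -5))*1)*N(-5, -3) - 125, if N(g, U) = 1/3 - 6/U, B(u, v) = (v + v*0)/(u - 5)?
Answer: -410/3 ≈ -136.67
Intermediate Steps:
B(u, v) = v/(-5 + u) (B(u, v) = (v + 0)/(-5 + u) = v/(-5 + u))
N(g, U) = 1/3 - 6/U (N(g, U) = 1*(1/3) - 6/U = 1/3 - 6/U)
((1*B(6, -5))*1)*N(-5, -3) - 125 = ((1*(-5/(-5 + 6)))*1)*((1/3)*(-18 - 3)/(-3)) - 125 = ((1*(-5/1))*1)*((1/3)*(-1/3)*(-21)) - 125 = ((1*(-5*1))*1)*(7/3) - 125 = ((1*(-5))*1)*(7/3) - 125 = -5*1*(7/3) - 125 = -5*7/3 - 125 = -35/3 - 125 = -410/3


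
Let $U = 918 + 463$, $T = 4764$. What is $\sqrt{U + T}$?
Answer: $\sqrt{6145} \approx 78.39$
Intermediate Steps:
$U = 1381$
$\sqrt{U + T} = \sqrt{1381 + 4764} = \sqrt{6145}$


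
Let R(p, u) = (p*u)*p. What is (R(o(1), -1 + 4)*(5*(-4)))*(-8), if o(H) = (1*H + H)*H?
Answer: 1920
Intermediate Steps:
o(H) = 2*H² (o(H) = (H + H)*H = (2*H)*H = 2*H²)
R(p, u) = u*p²
(R(o(1), -1 + 4)*(5*(-4)))*(-8) = (((-1 + 4)*(2*1²)²)*(5*(-4)))*(-8) = ((3*(2*1)²)*(-20))*(-8) = ((3*2²)*(-20))*(-8) = ((3*4)*(-20))*(-8) = (12*(-20))*(-8) = -240*(-8) = 1920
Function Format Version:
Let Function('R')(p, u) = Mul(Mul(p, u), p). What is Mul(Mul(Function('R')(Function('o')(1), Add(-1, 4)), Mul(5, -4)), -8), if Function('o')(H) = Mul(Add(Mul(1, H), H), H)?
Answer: 1920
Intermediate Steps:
Function('o')(H) = Mul(2, Pow(H, 2)) (Function('o')(H) = Mul(Add(H, H), H) = Mul(Mul(2, H), H) = Mul(2, Pow(H, 2)))
Function('R')(p, u) = Mul(u, Pow(p, 2))
Mul(Mul(Function('R')(Function('o')(1), Add(-1, 4)), Mul(5, -4)), -8) = Mul(Mul(Mul(Add(-1, 4), Pow(Mul(2, Pow(1, 2)), 2)), Mul(5, -4)), -8) = Mul(Mul(Mul(3, Pow(Mul(2, 1), 2)), -20), -8) = Mul(Mul(Mul(3, Pow(2, 2)), -20), -8) = Mul(Mul(Mul(3, 4), -20), -8) = Mul(Mul(12, -20), -8) = Mul(-240, -8) = 1920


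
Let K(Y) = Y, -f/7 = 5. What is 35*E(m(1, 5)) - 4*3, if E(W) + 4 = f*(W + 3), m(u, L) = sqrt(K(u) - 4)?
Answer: -3827 - 1225*I*sqrt(3) ≈ -3827.0 - 2121.8*I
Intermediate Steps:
f = -35 (f = -7*5 = -35)
m(u, L) = sqrt(-4 + u) (m(u, L) = sqrt(u - 4) = sqrt(-4 + u))
E(W) = -109 - 35*W (E(W) = -4 - 35*(W + 3) = -4 - 35*(3 + W) = -4 + (-105 - 35*W) = -109 - 35*W)
35*E(m(1, 5)) - 4*3 = 35*(-109 - 35*sqrt(-4 + 1)) - 4*3 = 35*(-109 - 35*I*sqrt(3)) - 12 = (-3815 - 1225*I*sqrt(3)) - 12 = -3827 - 1225*I*sqrt(3)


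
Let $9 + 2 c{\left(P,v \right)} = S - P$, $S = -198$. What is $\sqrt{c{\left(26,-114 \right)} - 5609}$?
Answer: $\frac{i \sqrt{22902}}{2} \approx 75.667 i$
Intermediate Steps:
$c{\left(P,v \right)} = - \frac{207}{2} - \frac{P}{2}$ ($c{\left(P,v \right)} = - \frac{9}{2} + \frac{-198 - P}{2} = - \frac{9}{2} - \left(99 + \frac{P}{2}\right) = - \frac{207}{2} - \frac{P}{2}$)
$\sqrt{c{\left(26,-114 \right)} - 5609} = \sqrt{\left(- \frac{207}{2} - 13\right) - 5609} = \sqrt{- \frac{233}{2} - 5609} = \sqrt{- \frac{11451}{2}} = \frac{i \sqrt{22902}}{2}$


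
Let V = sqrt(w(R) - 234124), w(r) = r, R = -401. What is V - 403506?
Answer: -403506 + 5*I*sqrt(9381) ≈ -4.0351e+5 + 484.28*I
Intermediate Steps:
V = 5*I*sqrt(9381) (V = sqrt(-401 - 234124) = sqrt(-234525) = 5*I*sqrt(9381) ≈ 484.28*I)
V - 403506 = 5*I*sqrt(9381) - 403506 = -403506 + 5*I*sqrt(9381)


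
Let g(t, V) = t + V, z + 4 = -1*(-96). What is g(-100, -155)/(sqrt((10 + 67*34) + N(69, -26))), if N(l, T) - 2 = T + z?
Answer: -255*sqrt(589)/1178 ≈ -5.2535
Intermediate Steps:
z = 92 (z = -4 - 1*(-96) = -4 + 96 = 92)
g(t, V) = V + t
N(l, T) = 94 + T (N(l, T) = 2 + (T + 92) = 2 + (92 + T) = 94 + T)
g(-100, -155)/(sqrt((10 + 67*34) + N(69, -26))) = (-155 - 100)/(sqrt((10 + 67*34) + (94 - 26))) = -255/sqrt((10 + 2278) + 68) = -255/sqrt(2288 + 68) = -255*sqrt(589)/1178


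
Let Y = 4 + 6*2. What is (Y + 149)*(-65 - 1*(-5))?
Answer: -9900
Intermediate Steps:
Y = 16 (Y = 4 + 12 = 16)
(Y + 149)*(-65 - 1*(-5)) = (16 + 149)*(-65 - 1*(-5)) = 165*(-65 + 5) = 165*(-60) = -9900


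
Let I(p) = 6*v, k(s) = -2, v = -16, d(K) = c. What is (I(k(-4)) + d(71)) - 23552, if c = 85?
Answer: -23563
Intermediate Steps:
d(K) = 85
I(p) = -96 (I(p) = 6*(-16) = -96)
(I(k(-4)) + d(71)) - 23552 = (-96 + 85) - 23552 = -11 - 23552 = -23563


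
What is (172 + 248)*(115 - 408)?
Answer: -123060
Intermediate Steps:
(172 + 248)*(115 - 408) = 420*(-293) = -123060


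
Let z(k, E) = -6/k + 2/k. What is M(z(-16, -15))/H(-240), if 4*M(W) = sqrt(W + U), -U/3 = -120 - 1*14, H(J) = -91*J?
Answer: sqrt(1609)/174720 ≈ 0.00022958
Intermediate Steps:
z(k, E) = -4/k
U = 402 (U = -3*(-120 - 1*14) = -3*(-120 - 14) = -3*(-134) = 402)
M(W) = sqrt(402 + W)/4 (M(W) = sqrt(W + 402)/4 = sqrt(402 + W)/4)
M(z(-16, -15))/H(-240) = (sqrt(402 - 4/(-16))/4)/((-91*(-240))) = (sqrt(402 - 4*(-1/16))/4)/21840 = (sqrt(402 + 1/4)/4)*(1/21840) = (sqrt(1609/4)/4)*(1/21840) = ((sqrt(1609)/2)/4)*(1/21840) = (sqrt(1609)/8)*(1/21840) = sqrt(1609)/174720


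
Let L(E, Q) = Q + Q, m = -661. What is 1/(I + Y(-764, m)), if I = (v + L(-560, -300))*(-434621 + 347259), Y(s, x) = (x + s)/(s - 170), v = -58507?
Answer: 934/4822901156981 ≈ 1.9366e-10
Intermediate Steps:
L(E, Q) = 2*Q
Y(s, x) = (s + x)/(-170 + s)
I = 5163705734 (I = (-58507 + 2*(-300))*(-434621 + 347259) = (-58507 - 600)*(-87362) = -59107*(-87362) = 5163705734)
1/(I + Y(-764, m)) = 1/(5163705734 + (-764 - 661)/(-170 - 764)) = 1/(5163705734 - 1425/(-934)) = 1/(5163705734 - 1/934*(-1425)) = 1/(5163705734 + 1425/934) = 1/(4822901156981/934) = 934/4822901156981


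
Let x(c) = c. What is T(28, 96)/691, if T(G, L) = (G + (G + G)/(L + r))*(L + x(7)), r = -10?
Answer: 126896/29713 ≈ 4.2707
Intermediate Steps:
T(G, L) = (7 + L)*(G + 2*G/(-10 + L)) (T(G, L) = (G + (G + G)/(L - 10))*(L + 7) = (G + (2*G)/(-10 + L))*(7 + L) = (G + 2*G/(-10 + L))*(7 + L) = (7 + L)*(G + 2*G/(-10 + L)))
T(28, 96)/691 = (28*(-56 + 96**2 - 1*96)/(-10 + 96))/691 = (28*(-56 + 9216 - 96)/86)*(1/691) = (28*(1/86)*9064)*(1/691) = (126896/43)*(1/691) = 126896/29713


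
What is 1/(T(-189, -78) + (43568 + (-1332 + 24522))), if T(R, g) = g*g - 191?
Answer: 1/72651 ≈ 1.3764e-5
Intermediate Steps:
T(R, g) = -191 + g² (T(R, g) = g² - 191 = -191 + g²)
1/(T(-189, -78) + (43568 + (-1332 + 24522))) = 1/((-191 + (-78)²) + (43568 + (-1332 + 24522))) = 1/((-191 + 6084) + (43568 + 23190)) = 1/(5893 + 66758) = 1/72651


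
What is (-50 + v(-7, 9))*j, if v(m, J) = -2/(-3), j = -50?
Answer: 7400/3 ≈ 2466.7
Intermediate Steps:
v(m, J) = ⅔ (v(m, J) = -2*(-⅓) = ⅔)
(-50 + v(-7, 9))*j = (-50 + ⅔)*(-50) = -148/3*(-50) = 7400/3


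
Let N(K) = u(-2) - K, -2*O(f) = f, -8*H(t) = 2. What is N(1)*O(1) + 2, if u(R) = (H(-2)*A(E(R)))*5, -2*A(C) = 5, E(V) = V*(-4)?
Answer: 15/16 ≈ 0.93750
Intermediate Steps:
E(V) = -4*V
H(t) = -¼ (H(t) = -⅛*2 = -¼)
O(f) = -f/2
A(C) = -5/2 (A(C) = -½*5 = -5/2)
u(R) = 25/8 (u(R) = -¼*(-5/2)*5 = (5/8)*5 = 25/8)
N(K) = 25/8 - K
N(1)*O(1) + 2 = (25/8 - 1*1)*(-½*1) + 2 = (25/8 - 1)*(-½) + 2 = (17/8)*(-½) + 2 = -17/16 + 2 = 15/16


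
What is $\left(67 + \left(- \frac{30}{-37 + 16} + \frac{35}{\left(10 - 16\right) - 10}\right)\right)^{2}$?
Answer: $\frac{55041561}{12544} \approx 4387.9$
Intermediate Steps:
$\left(67 + \left(- \frac{30}{-37 + 16} + \frac{35}{\left(10 - 16\right) - 10}\right)\right)^{2} = \left(67 + \left(- \frac{30}{-21} + \frac{35}{-6 - 10}\right)\right)^{2} = \left(67 + \left(\left(-30\right) \left(- \frac{1}{21}\right) + \frac{35}{-16}\right)\right)^{2} = \left(67 + \left(\frac{10}{7} + 35 \left(- \frac{1}{16}\right)\right)\right)^{2} = \left(67 + \left(\frac{10}{7} - \frac{35}{16}\right)\right)^{2} = \left(67 - \frac{85}{112}\right)^{2} = \left(\frac{7419}{112}\right)^{2} = \frac{55041561}{12544}$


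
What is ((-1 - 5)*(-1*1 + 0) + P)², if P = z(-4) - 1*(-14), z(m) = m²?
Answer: 1296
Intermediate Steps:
P = 30 (P = (-4)² - 1*(-14) = 16 + 14 = 30)
((-1 - 5)*(-1*1 + 0) + P)² = ((-1 - 5)*(-1*1 + 0) + 30)² = (-6*(-1 + 0) + 30)² = (-6*(-1) + 30)² = (6 + 30)² = 36² = 1296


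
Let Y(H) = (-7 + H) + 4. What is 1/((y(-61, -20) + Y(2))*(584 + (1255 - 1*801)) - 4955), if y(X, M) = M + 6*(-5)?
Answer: -1/57893 ≈ -1.7273e-5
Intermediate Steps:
y(X, M) = -30 + M (y(X, M) = M - 30 = -30 + M)
Y(H) = -3 + H
1/((y(-61, -20) + Y(2))*(584 + (1255 - 1*801)) - 4955) = 1/(((-30 - 20) + (-3 + 2))*(584 + (1255 - 1*801)) - 4955) = 1/((-50 - 1)*(584 + (1255 - 801)) - 4955) = 1/(-51*(584 + 454) - 4955) = 1/(-51*1038 - 4955) = 1/(-52938 - 4955) = 1/(-57893) = -1/57893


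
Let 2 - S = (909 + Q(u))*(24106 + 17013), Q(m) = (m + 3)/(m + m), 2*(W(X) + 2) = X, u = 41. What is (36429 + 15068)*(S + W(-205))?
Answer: -157928201407511/82 ≈ -1.9260e+12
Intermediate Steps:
W(X) = -2 + X/2
Q(m) = (3 + m)/(2*m) (Q(m) = (3 + m)/((2*m)) = (3 + m)*(1/(2*m)) = (3 + m)/(2*m))
S = -1533368547/41 (S = 2 - (909 + (½)*(3 + 41)/41)*(24106 + 17013) = 2 - (909 + (½)*(1/41)*44)*41119 = 2 - (909 + 22/41)*41119 = 2 - 37291*41119/41 = 2 - 1*1533368629/41 = 2 - 1533368629/41 = -1533368547/41 ≈ -3.7399e+7)
(36429 + 15068)*(S + W(-205)) = (36429 + 15068)*(-1533368547/41 + (-2 + (½)*(-205))) = 51497*(-1533368547/41 + (-2 - 205/2)) = 51497*(-1533368547/41 - 209/2) = 51497*(-3066745663/82) = -157928201407511/82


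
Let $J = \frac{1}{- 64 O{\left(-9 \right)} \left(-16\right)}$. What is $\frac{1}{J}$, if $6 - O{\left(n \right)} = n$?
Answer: $15360$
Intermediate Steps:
$O{\left(n \right)} = 6 - n$
$J = \frac{1}{15360}$ ($J = \frac{1}{- 64 \left(6 - -9\right) \left(-16\right)} = \frac{1}{- 64 \left(6 + 9\right) \left(-16\right)} = \frac{1}{\left(-64\right) 15 \left(-16\right)} = \frac{1}{\left(-960\right) \left(-16\right)} = \frac{1}{15360} \approx 6.5104 \cdot 10^{-5}$)
$\frac{1}{J} = \frac{1}{\frac{1}{15360}} = 15360$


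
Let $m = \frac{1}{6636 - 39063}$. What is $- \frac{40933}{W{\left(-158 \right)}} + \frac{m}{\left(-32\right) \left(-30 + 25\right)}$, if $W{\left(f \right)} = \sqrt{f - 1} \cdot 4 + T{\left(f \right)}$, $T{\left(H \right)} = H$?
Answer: $\frac{8388753344243}{35680076640} + \frac{40933 i \sqrt{159}}{6877} \approx 235.11 + 75.054 i$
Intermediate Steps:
$m = - \frac{1}{32427}$ ($m = \frac{1}{-32427} = - \frac{1}{32427} \approx -3.0838 \cdot 10^{-5}$)
$W{\left(f \right)} = f + 4 \sqrt{-1 + f}$ ($W{\left(f \right)} = \sqrt{f - 1} \cdot 4 + f = \sqrt{-1 + f} 4 + f = 4 \sqrt{-1 + f} + f = f + 4 \sqrt{-1 + f}$)
$- \frac{40933}{W{\left(-158 \right)}} + \frac{m}{\left(-32\right) \left(-30 + 25\right)} = - \frac{40933}{-158 + 4 \sqrt{-1 - 158}} - \frac{1}{32427 \left(- 32 \left(-30 + 25\right)\right)} = - \frac{40933}{-158 + 4 \sqrt{-159}} - \frac{1}{32427 \left(\left(-32\right) \left(-5\right)\right)} = - \frac{40933}{-158 + 4 i \sqrt{159}} - \frac{1}{32427 \cdot 160} = - \frac{40933}{-158 + 4 i \sqrt{159}} - \frac{1}{5188320} = - \frac{1}{5188320} - \frac{40933}{-158 + 4 i \sqrt{159}}$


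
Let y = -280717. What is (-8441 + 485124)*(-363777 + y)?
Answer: -307219333402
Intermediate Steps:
(-8441 + 485124)*(-363777 + y) = (-8441 + 485124)*(-363777 - 280717) = 476683*(-644494) = -307219333402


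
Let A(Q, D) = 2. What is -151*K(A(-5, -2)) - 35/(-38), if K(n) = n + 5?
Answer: -40131/38 ≈ -1056.1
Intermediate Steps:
K(n) = 5 + n
-151*K(A(-5, -2)) - 35/(-38) = -151*(5 + 2) - 35/(-38) = -151*7 - 35*(-1/38) = -1057 + 35/38 = -40131/38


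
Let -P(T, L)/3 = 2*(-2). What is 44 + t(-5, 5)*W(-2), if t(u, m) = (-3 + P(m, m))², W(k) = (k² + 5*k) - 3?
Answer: -685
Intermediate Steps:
P(T, L) = 12 (P(T, L) = -6*(-2) = -3*(-4) = 12)
W(k) = -3 + k² + 5*k
t(u, m) = 81 (t(u, m) = (-3 + 12)² = 9² = 81)
44 + t(-5, 5)*W(-2) = 44 + 81*(-3 + (-2)² + 5*(-2)) = 44 + 81*(-3 + 4 - 10) = 44 + 81*(-9) = 44 - 729 = -685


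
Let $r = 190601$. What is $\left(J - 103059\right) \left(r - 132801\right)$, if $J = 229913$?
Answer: $7332161200$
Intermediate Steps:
$\left(J - 103059\right) \left(r - 132801\right) = \left(229913 - 103059\right) \left(190601 - 132801\right) = 126854 \cdot 57800 = 7332161200$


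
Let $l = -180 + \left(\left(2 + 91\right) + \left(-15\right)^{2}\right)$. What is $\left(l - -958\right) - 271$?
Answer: $825$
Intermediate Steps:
$l = 138$ ($l = -180 + \left(93 + 225\right) = -180 + 318 = 138$)
$\left(l - -958\right) - 271 = \left(138 - -958\right) - 271 = \left(138 + \left(-711 + 1669\right)\right) - 271 = \left(138 + 958\right) - 271 = 1096 - 271 = 825$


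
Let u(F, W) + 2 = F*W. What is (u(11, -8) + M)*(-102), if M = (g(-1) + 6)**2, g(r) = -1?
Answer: 6630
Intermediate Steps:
u(F, W) = -2 + F*W
M = 25 (M = (-1 + 6)**2 = 5**2 = 25)
(u(11, -8) + M)*(-102) = ((-2 + 11*(-8)) + 25)*(-102) = ((-2 - 88) + 25)*(-102) = (-90 + 25)*(-102) = -65*(-102) = 6630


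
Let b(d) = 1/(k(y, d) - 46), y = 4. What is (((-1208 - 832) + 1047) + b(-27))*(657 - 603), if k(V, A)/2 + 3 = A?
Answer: -2841993/53 ≈ -53623.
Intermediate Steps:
k(V, A) = -6 + 2*A
b(d) = 1/(-52 + 2*d) (b(d) = 1/((-6 + 2*d) - 46) = 1/(-52 + 2*d))
(((-1208 - 832) + 1047) + b(-27))*(657 - 603) = (((-1208 - 832) + 1047) + 1/(2*(-26 - 27)))*(657 - 603) = ((-2040 + 1047) + (½)/(-53))*54 = (-993 + (½)*(-1/53))*54 = (-993 - 1/106)*54 = -105259/106*54 = -2841993/53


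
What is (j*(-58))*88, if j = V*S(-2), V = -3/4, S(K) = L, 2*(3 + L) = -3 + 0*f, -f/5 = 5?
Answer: -17226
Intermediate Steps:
f = -25 (f = -5*5 = -25)
L = -9/2 (L = -3 + (-3 + 0*(-25))/2 = -3 + (-3 + 0)/2 = -3 + (1/2)*(-3) = -3 - 3/2 = -9/2 ≈ -4.5000)
S(K) = -9/2
V = -3/4 (V = -3*1/4 = -3/4 ≈ -0.75000)
j = 27/8 (j = -3/4*(-9/2) = 27/8 ≈ 3.3750)
(j*(-58))*88 = ((27/8)*(-58))*88 = -783/4*88 = -17226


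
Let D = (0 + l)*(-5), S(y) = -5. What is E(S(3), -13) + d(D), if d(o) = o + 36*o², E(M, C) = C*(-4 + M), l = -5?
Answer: 22642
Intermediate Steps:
D = 25 (D = (0 - 5)*(-5) = -5*(-5) = 25)
E(S(3), -13) + d(D) = -13*(-4 - 5) + 25*(1 + 36*25) = -13*(-9) + 25*(1 + 900) = 117 + 25*901 = 117 + 22525 = 22642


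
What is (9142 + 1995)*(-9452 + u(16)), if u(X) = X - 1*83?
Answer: -106013103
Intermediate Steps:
u(X) = -83 + X (u(X) = X - 83 = -83 + X)
(9142 + 1995)*(-9452 + u(16)) = (9142 + 1995)*(-9452 + (-83 + 16)) = 11137*(-9452 - 67) = 11137*(-9519) = -106013103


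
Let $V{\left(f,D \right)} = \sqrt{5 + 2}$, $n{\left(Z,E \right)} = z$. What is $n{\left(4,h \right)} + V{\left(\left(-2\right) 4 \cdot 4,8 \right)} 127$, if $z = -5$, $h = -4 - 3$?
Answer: $-5 + 127 \sqrt{7} \approx 331.01$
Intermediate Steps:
$h = -7$ ($h = -4 - 3 = -7$)
$n{\left(Z,E \right)} = -5$
$V{\left(f,D \right)} = \sqrt{7}$
$n{\left(4,h \right)} + V{\left(\left(-2\right) 4 \cdot 4,8 \right)} 127 = -5 + \sqrt{7} \cdot 127 = -5 + 127 \sqrt{7}$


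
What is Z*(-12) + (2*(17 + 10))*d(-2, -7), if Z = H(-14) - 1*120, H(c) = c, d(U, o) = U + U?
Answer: 1392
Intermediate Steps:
d(U, o) = 2*U
Z = -134 (Z = -14 - 1*120 = -14 - 120 = -134)
Z*(-12) + (2*(17 + 10))*d(-2, -7) = -134*(-12) + (2*(17 + 10))*(2*(-2)) = 1608 + (2*27)*(-4) = 1608 + 54*(-4) = 1608 - 216 = 1392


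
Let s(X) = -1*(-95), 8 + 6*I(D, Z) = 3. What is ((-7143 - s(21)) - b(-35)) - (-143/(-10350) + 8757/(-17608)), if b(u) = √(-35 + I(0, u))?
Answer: -659492634697/91121400 - I*√1290/6 ≈ -7237.5 - 5.9861*I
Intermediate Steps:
I(D, Z) = -⅚ (I(D, Z) = -4/3 + (⅙)*3 = -4/3 + ½ = -⅚)
s(X) = 95
b(u) = I*√1290/6 (b(u) = √(-35 - ⅚) = √(-215/6) = I*√1290/6)
((-7143 - s(21)) - b(-35)) - (-143/(-10350) + 8757/(-17608)) = ((-7143 - 1*95) - I*√1290/6) - (-143/(-10350) + 8757/(-17608)) = ((-7143 - 95) - I*√1290/6) - (-143*(-1/10350) + 8757*(-1/17608)) = (-7238 - I*√1290/6) - (143/10350 - 8757/17608) = (-7238 - I*√1290/6) - 1*(-44058503/91121400) = (-7238 - I*√1290/6) + 44058503/91121400 = -659492634697/91121400 - I*√1290/6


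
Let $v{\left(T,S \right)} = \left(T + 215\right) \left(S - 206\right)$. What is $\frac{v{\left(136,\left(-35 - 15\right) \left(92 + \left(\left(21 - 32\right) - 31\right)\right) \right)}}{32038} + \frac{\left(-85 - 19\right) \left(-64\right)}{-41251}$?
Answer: $- \frac{237311399}{7961443} \approx -29.808$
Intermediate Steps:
$v{\left(T,S \right)} = \left(-206 + S\right) \left(215 + T\right)$ ($v{\left(T,S \right)} = \left(215 + T\right) \left(-206 + S\right) = \left(-206 + S\right) \left(215 + T\right)$)
$\frac{v{\left(136,\left(-35 - 15\right) \left(92 + \left(\left(21 - 32\right) - 31\right)\right) \right)}}{32038} + \frac{\left(-85 - 19\right) \left(-64\right)}{-41251} = \frac{-44290 - 28016 + 215 \left(-35 - 15\right) \left(92 + \left(\left(21 - 32\right) - 31\right)\right) + \left(-35 - 15\right) \left(92 + \left(\left(21 - 32\right) - 31\right)\right) 136}{32038} + \frac{\left(-85 - 19\right) \left(-64\right)}{-41251} = \left(-44290 - 28016 + 215 \left(- 50 \left(92 - 42\right)\right) + - 50 \left(92 - 42\right) 136\right) \frac{1}{32038} + \left(-104\right) \left(-64\right) \left(- \frac{1}{41251}\right) = \left(-44290 - 28016 + 215 \left(- 50 \left(92 - 42\right)\right) + - 50 \left(92 - 42\right) 136\right) \frac{1}{32038} + 6656 \left(- \frac{1}{41251}\right) = \left(-44290 - 28016 + 215 \left(\left(-50\right) 50\right) + \left(-50\right) 50 \cdot 136\right) \frac{1}{32038} - \frac{6656}{41251} = \left(-44290 - 28016 + 215 \left(-2500\right) - 340000\right) \frac{1}{32038} - \frac{6656}{41251} = \left(-44290 - 28016 - 537500 - 340000\right) \frac{1}{32038} - \frac{6656}{41251} = \left(-949806\right) \frac{1}{32038} - \frac{6656}{41251} = - \frac{474903}{16019} - \frac{6656}{41251} = - \frac{237311399}{7961443}$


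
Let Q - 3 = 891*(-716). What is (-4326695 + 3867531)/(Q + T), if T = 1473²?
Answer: -114791/382944 ≈ -0.29976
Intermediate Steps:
T = 2169729
Q = -637953 (Q = 3 + 891*(-716) = 3 - 637956 = -637953)
(-4326695 + 3867531)/(Q + T) = (-4326695 + 3867531)/(-637953 + 2169729) = -459164/1531776 = -459164*1/1531776 = -114791/382944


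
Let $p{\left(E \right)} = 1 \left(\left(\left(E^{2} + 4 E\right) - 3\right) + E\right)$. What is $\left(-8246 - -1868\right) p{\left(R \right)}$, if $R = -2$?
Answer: $57402$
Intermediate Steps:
$p{\left(E \right)} = -3 + E^{2} + 5 E$ ($p{\left(E \right)} = 1 \left(\left(-3 + E^{2} + 4 E\right) + E\right) = 1 \left(-3 + E^{2} + 5 E\right) = -3 + E^{2} + 5 E$)
$\left(-8246 - -1868\right) p{\left(R \right)} = \left(-8246 - -1868\right) \left(-3 + \left(-2\right)^{2} + 5 \left(-2\right)\right) = \left(-8246 + 1868\right) \left(-3 + 4 - 10\right) = \left(-6378\right) \left(-9\right) = 57402$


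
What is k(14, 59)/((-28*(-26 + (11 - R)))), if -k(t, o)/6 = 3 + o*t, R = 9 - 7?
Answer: -2487/238 ≈ -10.450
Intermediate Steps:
R = 2
k(t, o) = -18 - 6*o*t (k(t, o) = -6*(3 + o*t) = -18 - 6*o*t)
k(14, 59)/((-28*(-26 + (11 - R)))) = (-18 - 6*59*14)/((-28*(-26 + (11 - 1*2)))) = (-18 - 4956)/((-28*(-26 + (11 - 2)))) = -4974*(-1/(28*(-26 + 9))) = -4974/((-28*(-17))) = -4974/476 = -4974*1/476 = -2487/238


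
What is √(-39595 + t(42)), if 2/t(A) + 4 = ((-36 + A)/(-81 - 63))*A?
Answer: I*√20945939/23 ≈ 198.99*I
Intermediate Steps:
t(A) = 2/(-4 + A*(¼ - A/144)) (t(A) = 2/(-4 + ((-36 + A)/(-81 - 63))*A) = 2/(-4 + ((-36 + A)/(-144))*A) = 2/(-4 + ((-36 + A)*(-1/144))*A) = 2/(-4 + (¼ - A/144)*A) = 2/(-4 + A*(¼ - A/144)))
√(-39595 + t(42)) = √(-39595 - 288/(576 + 42² - 36*42)) = √(-39595 - 288/(576 + 1764 - 1512)) = √(-39595 - 288/828) = √(-39595 - 288*1/828) = √(-39595 - 8/23) = √(-910693/23) = I*√20945939/23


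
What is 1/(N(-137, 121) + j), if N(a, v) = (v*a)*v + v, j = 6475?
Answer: -1/1999221 ≈ -5.0019e-7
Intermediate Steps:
N(a, v) = v + a*v² (N(a, v) = (a*v)*v + v = a*v² + v = v + a*v²)
1/(N(-137, 121) + j) = 1/(121*(1 - 137*121) + 6475) = 1/(121*(1 - 16577) + 6475) = 1/(121*(-16576) + 6475) = 1/(-2005696 + 6475) = 1/(-1999221) = -1/1999221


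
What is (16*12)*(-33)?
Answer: -6336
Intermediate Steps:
(16*12)*(-33) = 192*(-33) = -6336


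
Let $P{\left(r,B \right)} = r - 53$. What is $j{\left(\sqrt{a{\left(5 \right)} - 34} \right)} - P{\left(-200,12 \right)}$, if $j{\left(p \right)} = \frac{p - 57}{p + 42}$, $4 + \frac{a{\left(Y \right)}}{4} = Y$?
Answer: $\frac{75253}{299} + \frac{33 i \sqrt{30}}{598} \approx 251.68 + 0.30226 i$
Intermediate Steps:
$P{\left(r,B \right)} = -53 + r$
$a{\left(Y \right)} = -16 + 4 Y$
$j{\left(p \right)} = \frac{-57 + p}{42 + p}$
$j{\left(\sqrt{a{\left(5 \right)} - 34} \right)} - P{\left(-200,12 \right)} = \frac{-57 + \sqrt{\left(-16 + 4 \cdot 5\right) - 34}}{42 + \sqrt{\left(-16 + 4 \cdot 5\right) - 34}} - \left(-53 - 200\right) = \frac{-57 + \sqrt{\left(-16 + 20\right) - 34}}{42 + \sqrt{\left(-16 + 20\right) - 34}} - -253 = \frac{-57 + \sqrt{4 - 34}}{42 + \sqrt{4 - 34}} + 253 = \frac{-57 + \sqrt{-30}}{42 + \sqrt{-30}} + 253 = \frac{-57 + i \sqrt{30}}{42 + i \sqrt{30}} + 253 = 253 + \frac{-57 + i \sqrt{30}}{42 + i \sqrt{30}}$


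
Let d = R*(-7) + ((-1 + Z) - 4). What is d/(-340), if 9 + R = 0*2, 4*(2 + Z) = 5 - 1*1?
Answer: -57/340 ≈ -0.16765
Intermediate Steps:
Z = -1 (Z = -2 + (5 - 1*1)/4 = -2 + (5 - 1)/4 = -2 + (¼)*4 = -2 + 1 = -1)
R = -9 (R = -9 + 0*2 = -9 + 0 = -9)
d = 57 (d = -9*(-7) + ((-1 - 1) - 4) = 63 + (-2 - 4) = 63 - 6 = 57)
d/(-340) = 57/(-340) = -1/340*57 = -57/340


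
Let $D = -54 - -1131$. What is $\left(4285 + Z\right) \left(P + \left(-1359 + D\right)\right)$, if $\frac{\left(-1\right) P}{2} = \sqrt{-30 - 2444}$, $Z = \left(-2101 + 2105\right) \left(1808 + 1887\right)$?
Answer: $-5376330 - 38130 i \sqrt{2474} \approx -5.3763 \cdot 10^{6} - 1.8966 \cdot 10^{6} i$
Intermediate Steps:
$D = 1077$ ($D = -54 + 1131 = 1077$)
$Z = 14780$ ($Z = 4 \cdot 3695 = 14780$)
$P = - 2 i \sqrt{2474}$ ($P = - 2 \sqrt{-30 - 2444} = - 2 \sqrt{-2474} = - 2 i \sqrt{2474} \approx - 99.479 i$)
$\left(4285 + Z\right) \left(P + \left(-1359 + D\right)\right) = \left(4285 + 14780\right) \left(- 2 i \sqrt{2474} + \left(-1359 + 1077\right)\right) = 19065 \left(- 2 i \sqrt{2474} - 282\right) = 19065 \left(-282 - 2 i \sqrt{2474}\right) = -5376330 - 38130 i \sqrt{2474}$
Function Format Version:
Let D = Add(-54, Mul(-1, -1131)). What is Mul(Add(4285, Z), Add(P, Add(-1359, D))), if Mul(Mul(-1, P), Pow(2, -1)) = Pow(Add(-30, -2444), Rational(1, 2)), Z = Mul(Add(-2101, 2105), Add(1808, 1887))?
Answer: Add(-5376330, Mul(-38130, I, Pow(2474, Rational(1, 2)))) ≈ Add(-5.3763e+6, Mul(-1.8966e+6, I))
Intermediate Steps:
D = 1077 (D = Add(-54, 1131) = 1077)
Z = 14780 (Z = Mul(4, 3695) = 14780)
P = Mul(-2, I, Pow(2474, Rational(1, 2))) (P = Mul(-2, Pow(Add(-30, -2444), Rational(1, 2))) = Mul(-2, Pow(-2474, Rational(1, 2))) = Mul(-2, Mul(I, Pow(2474, Rational(1, 2)))) = Mul(-2, I, Pow(2474, Rational(1, 2))) ≈ Mul(-99.479, I))
Mul(Add(4285, Z), Add(P, Add(-1359, D))) = Mul(Add(4285, 14780), Add(Mul(-2, I, Pow(2474, Rational(1, 2))), Add(-1359, 1077))) = Mul(19065, Add(Mul(-2, I, Pow(2474, Rational(1, 2))), -282)) = Mul(19065, Add(-282, Mul(-2, I, Pow(2474, Rational(1, 2))))) = Add(-5376330, Mul(-38130, I, Pow(2474, Rational(1, 2))))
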